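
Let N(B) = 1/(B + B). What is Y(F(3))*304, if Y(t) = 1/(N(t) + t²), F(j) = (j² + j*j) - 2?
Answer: 9728/8193 ≈ 1.1874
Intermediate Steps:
N(B) = 1/(2*B)
F(j) = -2 + 2*j² (F(j) = (j² + j²) - 2 = 2*j² - 2 = -2 + 2*j²)
Y(t) = 1/(t² + 1/(2*t)) (Y(t) = 1/(1/(2*t) + t²) = 1/(t² + 1/(2*t)))
Y(F(3))*304 = (2*(-2 + 2*3²)/(1 + 2*(-2 + 2*3²)³))*304 = (2*(-2 + 2*9)/(1 + 2*(-2 + 2*9)³))*304 = (2*(-2 + 18)/(1 + 2*(-2 + 18)³))*304 = (2*16/(1 + 2*16³))*304 = (2*16/(1 + 2*4096))*304 = (2*16/(1 + 8192))*304 = (2*16/8193)*304 = (2*16*(1/8193))*304 = (32/8193)*304 = 9728/8193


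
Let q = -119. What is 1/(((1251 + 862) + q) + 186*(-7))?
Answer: 1/692 ≈ 0.0014451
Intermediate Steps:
1/(((1251 + 862) + q) + 186*(-7)) = 1/(((1251 + 862) - 119) + 186*(-7)) = 1/((2113 - 119) - 1302) = 1/(1994 - 1302) = 1/692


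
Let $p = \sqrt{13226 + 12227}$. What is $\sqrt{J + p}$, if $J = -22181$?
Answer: $\sqrt{-22181 + \sqrt{25453}} \approx 148.4 i$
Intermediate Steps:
$p = \sqrt{25453} \approx 159.54$
$\sqrt{J + p} = \sqrt{-22181 + \sqrt{25453}}$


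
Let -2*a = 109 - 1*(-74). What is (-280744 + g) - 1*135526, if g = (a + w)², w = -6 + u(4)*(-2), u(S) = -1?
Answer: -1628599/4 ≈ -4.0715e+5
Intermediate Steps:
a = -183/2 (a = -(109 - 1*(-74))/2 = -(109 + 74)/2 = -½*183 = -183/2 ≈ -91.500)
w = -4 (w = -6 - 1*(-2) = -6 + 2 = -4)
g = 36481/4 (g = (-183/2 - 4)² = (-191/2)² = 36481/4 ≈ 9120.3)
(-280744 + g) - 1*135526 = (-280744 + 36481/4) - 1*135526 = -1086495/4 - 135526 = -1628599/4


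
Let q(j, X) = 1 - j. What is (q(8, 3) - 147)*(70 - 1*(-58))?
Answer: -19712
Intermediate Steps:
(q(8, 3) - 147)*(70 - 1*(-58)) = ((1 - 1*8) - 147)*(70 - 1*(-58)) = ((1 - 8) - 147)*(70 + 58) = (-7 - 147)*128 = -154*128 = -19712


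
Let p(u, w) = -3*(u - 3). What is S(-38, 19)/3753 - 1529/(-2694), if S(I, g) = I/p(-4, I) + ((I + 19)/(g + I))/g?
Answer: 762569323/1344707406 ≈ 0.56709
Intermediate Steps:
p(u, w) = 9 - 3*u (p(u, w) = -3*(-3 + u) = 9 - 3*u)
S(I, g) = I/21 + (19 + I)/(g*(I + g)) (S(I, g) = I/(9 - 3*(-4)) + ((I + 19)/(g + I))/g = I/(9 + 12) + ((19 + I)/(I + g))/g = I/21 + ((19 + I)/(I + g))/g = I*(1/21) + (19 + I)/(g*(I + g)) = I/21 + (19 + I)/(g*(I + g)))
S(-38, 19)/3753 - 1529/(-2694) = ((1/21)*(399 + 21*(-38) - 38*19**2 + 19*(-38)**2)/(19*(-38 + 19)))/3753 - 1529/(-2694) = ((1/21)*(1/19)*(399 - 798 - 38*361 + 19*1444)/(-19))*(1/3753) - 1529*(-1/2694) = ((1/21)*(1/19)*(-1/19)*(399 - 798 - 13718 + 27436))*(1/3753) + 1529/2694 = ((1/21)*(1/19)*(-1/19)*13319)*(1/3753) + 1529/2694 = -701/399*1/3753 + 1529/2694 = -701/1497447 + 1529/2694 = 762569323/1344707406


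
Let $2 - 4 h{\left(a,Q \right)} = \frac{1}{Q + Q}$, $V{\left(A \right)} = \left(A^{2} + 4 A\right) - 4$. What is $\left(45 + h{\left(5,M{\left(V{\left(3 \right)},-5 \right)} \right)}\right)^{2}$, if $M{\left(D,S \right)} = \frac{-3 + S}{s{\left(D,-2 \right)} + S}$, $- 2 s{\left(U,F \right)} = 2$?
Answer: $\frac{2111209}{1024} \approx 2061.7$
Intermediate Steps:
$s{\left(U,F \right)} = -1$ ($s{\left(U,F \right)} = \left(- \frac{1}{2}\right) 2 = -1$)
$V{\left(A \right)} = -4 + A^{2} + 4 A$
$M{\left(D,S \right)} = \frac{-3 + S}{-1 + S}$
$h{\left(a,Q \right)} = \frac{1}{2} - \frac{1}{8 Q}$ ($h{\left(a,Q \right)} = \frac{1}{2} - \frac{1}{4 \left(Q + Q\right)} = \frac{1}{2} - \frac{1}{4 \cdot 2 Q} = \frac{1}{2} - \frac{\frac{1}{2} \frac{1}{Q}}{4} = \frac{1}{2} - \frac{1}{8 Q}$)
$\left(45 + h{\left(5,M{\left(V{\left(3 \right)},-5 \right)} \right)}\right)^{2} = \left(45 + \frac{-1 + 4 \frac{-3 - 5}{-1 - 5}}{8 \frac{-3 - 5}{-1 - 5}}\right)^{2} = \left(45 + \frac{-1 + 4 \frac{1}{-6} \left(-8\right)}{8 \frac{1}{-6} \left(-8\right)}\right)^{2} = \left(45 + \frac{-1 + 4 \left(\left(- \frac{1}{6}\right) \left(-8\right)\right)}{8 \left(\left(- \frac{1}{6}\right) \left(-8\right)\right)}\right)^{2} = \left(45 + \frac{-1 + 4 \cdot \frac{4}{3}}{8 \cdot \frac{4}{3}}\right)^{2} = \left(45 + \frac{1}{8} \cdot \frac{3}{4} \left(-1 + \frac{16}{3}\right)\right)^{2} = \left(45 + \frac{1}{8} \cdot \frac{3}{4} \cdot \frac{13}{3}\right)^{2} = \left(45 + \frac{13}{32}\right)^{2} = \left(\frac{1453}{32}\right)^{2} = \frac{2111209}{1024}$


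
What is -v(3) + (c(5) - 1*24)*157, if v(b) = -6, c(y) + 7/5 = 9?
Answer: -12844/5 ≈ -2568.8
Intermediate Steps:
c(y) = 38/5 (c(y) = -7/5 + 9 = 38/5)
-v(3) + (c(5) - 1*24)*157 = -1*(-6) + (38/5 - 1*24)*157 = 6 + (38/5 - 24)*157 = 6 - 82/5*157 = 6 - 12874/5 = -12844/5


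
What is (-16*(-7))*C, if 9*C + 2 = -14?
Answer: -1792/9 ≈ -199.11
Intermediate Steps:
C = -16/9 (C = -2/9 + (⅑)*(-14) = -2/9 - 14/9 = -16/9 ≈ -1.7778)
(-16*(-7))*C = -16*(-7)*(-16/9) = 112*(-16/9) = -1792/9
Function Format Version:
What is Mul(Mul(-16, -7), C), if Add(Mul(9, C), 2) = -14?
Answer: Rational(-1792, 9) ≈ -199.11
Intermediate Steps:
C = Rational(-16, 9) (C = Add(Rational(-2, 9), Mul(Rational(1, 9), -14)) = Add(Rational(-2, 9), Rational(-14, 9)) = Rational(-16, 9) ≈ -1.7778)
Mul(Mul(-16, -7), C) = Mul(Mul(-16, -7), Rational(-16, 9)) = Mul(112, Rational(-16, 9)) = Rational(-1792, 9)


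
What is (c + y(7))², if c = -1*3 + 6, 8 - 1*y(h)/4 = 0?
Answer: 1225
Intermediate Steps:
y(h) = 32 (y(h) = 32 - 4*0 = 32 + 0 = 32)
c = 3 (c = -3 + 6 = 3)
(c + y(7))² = (3 + 32)² = 35² = 1225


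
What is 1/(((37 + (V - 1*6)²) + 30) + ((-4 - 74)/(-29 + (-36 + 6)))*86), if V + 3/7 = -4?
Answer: 2891/836800 ≈ 0.0034548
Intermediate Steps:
V = -31/7 (V = -3/7 - 4 = -31/7 ≈ -4.4286)
1/(((37 + (V - 1*6)²) + 30) + ((-4 - 74)/(-29 + (-36 + 6)))*86) = 1/(((37 + (-31/7 - 1*6)²) + 30) + ((-4 - 74)/(-29 + (-36 + 6)))*86) = 1/(((37 + (-31/7 - 6)²) + 30) - 78/(-29 - 30)*86) = 1/(((37 + (-73/7)²) + 30) - 78/(-59)*86) = 1/(((37 + 5329/49) + 30) - 78*(-1/59)*86) = 1/((7142/49 + 30) + (78/59)*86) = 1/(8612/49 + 6708/59) = 1/(836800/2891) = 2891/836800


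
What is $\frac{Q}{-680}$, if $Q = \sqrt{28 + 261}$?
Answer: $- \frac{1}{40} \approx -0.025$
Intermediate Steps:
$Q = 17$ ($Q = \sqrt{289} = 17$)
$\frac{Q}{-680} = \frac{17}{-680} = 17 \left(- \frac{1}{680}\right) = - \frac{1}{40}$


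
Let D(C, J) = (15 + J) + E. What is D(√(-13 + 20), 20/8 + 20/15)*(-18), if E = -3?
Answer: -285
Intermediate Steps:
D(C, J) = 12 + J (D(C, J) = (15 + J) - 3 = 12 + J)
D(√(-13 + 20), 20/8 + 20/15)*(-18) = (12 + (20/8 + 20/15))*(-18) = (12 + (20*(⅛) + 20*(1/15)))*(-18) = (12 + (5/2 + 4/3))*(-18) = (12 + 23/6)*(-18) = (95/6)*(-18) = -285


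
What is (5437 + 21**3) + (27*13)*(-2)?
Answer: 13996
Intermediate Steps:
(5437 + 21**3) + (27*13)*(-2) = (5437 + 9261) + 351*(-2) = 14698 - 702 = 13996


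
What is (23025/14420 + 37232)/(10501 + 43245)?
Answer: 107381693/155003464 ≈ 0.69277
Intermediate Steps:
(23025/14420 + 37232)/(10501 + 43245) = (23025*(1/14420) + 37232)/53746 = (4605/2884 + 37232)*(1/53746) = (107381693/2884)*(1/53746) = 107381693/155003464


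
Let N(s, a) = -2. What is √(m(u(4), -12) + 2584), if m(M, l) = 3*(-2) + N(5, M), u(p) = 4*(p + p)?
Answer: 4*√161 ≈ 50.754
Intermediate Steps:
u(p) = 8*p (u(p) = 4*(2*p) = 8*p)
m(M, l) = -8 (m(M, l) = 3*(-2) - 2 = -6 - 2 = -8)
√(m(u(4), -12) + 2584) = √(-8 + 2584) = √2576 = 4*√161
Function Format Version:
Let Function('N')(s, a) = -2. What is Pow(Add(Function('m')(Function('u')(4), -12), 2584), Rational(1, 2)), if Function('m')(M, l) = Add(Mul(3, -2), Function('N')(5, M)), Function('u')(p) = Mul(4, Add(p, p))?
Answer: Mul(4, Pow(161, Rational(1, 2))) ≈ 50.754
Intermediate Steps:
Function('u')(p) = Mul(8, p) (Function('u')(p) = Mul(4, Mul(2, p)) = Mul(8, p))
Function('m')(M, l) = -8 (Function('m')(M, l) = Add(Mul(3, -2), -2) = Add(-6, -2) = -8)
Pow(Add(Function('m')(Function('u')(4), -12), 2584), Rational(1, 2)) = Pow(Add(-8, 2584), Rational(1, 2)) = Pow(2576, Rational(1, 2)) = Mul(4, Pow(161, Rational(1, 2)))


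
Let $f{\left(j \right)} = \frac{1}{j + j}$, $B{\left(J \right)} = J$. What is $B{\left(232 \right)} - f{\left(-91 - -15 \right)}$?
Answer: $\frac{35265}{152} \approx 232.01$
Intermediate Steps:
$f{\left(j \right)} = \frac{1}{2 j}$
$B{\left(232 \right)} - f{\left(-91 - -15 \right)} = 232 - \frac{1}{2 \left(-91 - -15\right)} = 232 - \frac{1}{2 \left(-91 + 15\right)} = 232 - \frac{1}{2 \left(-76\right)} = 232 - \frac{1}{2} \left(- \frac{1}{76}\right) = 232 - - \frac{1}{152} = 232 + \frac{1}{152} = \frac{35265}{152}$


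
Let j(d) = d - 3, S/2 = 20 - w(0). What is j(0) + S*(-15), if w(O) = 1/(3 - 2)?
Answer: -573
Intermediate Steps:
w(O) = 1 (w(O) = 1/1 = 1)
S = 38 (S = 2*(20 - 1*1) = 2*(20 - 1) = 2*19 = 38)
j(d) = -3 + d
j(0) + S*(-15) = (-3 + 0) + 38*(-15) = -3 - 570 = -573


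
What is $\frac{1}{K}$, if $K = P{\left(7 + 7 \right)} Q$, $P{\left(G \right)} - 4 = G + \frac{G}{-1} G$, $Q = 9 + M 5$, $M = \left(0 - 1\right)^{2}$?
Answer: $- \frac{1}{2492} \approx -0.00040128$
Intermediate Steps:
$M = 1$ ($M = \left(-1\right)^{2} = 1$)
$Q = 14$ ($Q = 9 + 1 \cdot 5 = 9 + 5 = 14$)
$P{\left(G \right)} = 4 + G - G^{2}$ ($P{\left(G \right)} = 4 + \left(G + \frac{G}{-1} G\right) = 4 + \left(G + G \left(-1\right) G\right) = 4 + \left(G + - G G\right) = 4 - \left(G^{2} - G\right) = 4 + G - G^{2}$)
$K = -2492$ ($K = \left(4 + \left(7 + 7\right) - \left(7 + 7\right)^{2}\right) 14 = \left(4 + 14 - 14^{2}\right) 14 = \left(4 + 14 - 196\right) 14 = \left(-178\right) 14 = -2492$)
$\frac{1}{K} = \frac{1}{-2492} = - \frac{1}{2492}$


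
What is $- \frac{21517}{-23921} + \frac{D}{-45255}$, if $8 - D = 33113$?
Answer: $\frac{117710436}{72169657} \approx 1.631$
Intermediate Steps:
$D = -33105$ ($D = 8 - 33113 = -33105$)
$- \frac{21517}{-23921} + \frac{D}{-45255} = - \frac{21517}{-23921} - \frac{33105}{-45255} = \left(-21517\right) \left(- \frac{1}{23921}\right) - - \frac{2207}{3017} = \frac{21517}{23921} + \frac{2207}{3017} = \frac{117710436}{72169657}$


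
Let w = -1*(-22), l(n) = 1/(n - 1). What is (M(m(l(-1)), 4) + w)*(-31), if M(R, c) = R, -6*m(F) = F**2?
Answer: -16337/24 ≈ -680.71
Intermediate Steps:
l(n) = 1/(-1 + n)
m(F) = -F**2/6
w = 22
(M(m(l(-1)), 4) + w)*(-31) = (-1/(6*(-1 - 1)**2) + 22)*(-31) = (-(1/(-2))**2/6 + 22)*(-31) = (-(-1/2)**2/6 + 22)*(-31) = (-1/6*1/4 + 22)*(-31) = (-1/24 + 22)*(-31) = (527/24)*(-31) = -16337/24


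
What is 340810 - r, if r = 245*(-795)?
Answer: 535585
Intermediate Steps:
r = -194775
340810 - r = 340810 - 1*(-194775) = 340810 + 194775 = 535585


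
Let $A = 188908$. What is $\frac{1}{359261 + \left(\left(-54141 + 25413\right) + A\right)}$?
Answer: $\frac{1}{519441} \approx 1.9251 \cdot 10^{-6}$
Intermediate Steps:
$\frac{1}{359261 + \left(\left(-54141 + 25413\right) + A\right)} = \frac{1}{359261 + \left(\left(-54141 + 25413\right) + 188908\right)} = \frac{1}{359261 + \left(-28728 + 188908\right)} = \frac{1}{359261 + 160180} = \frac{1}{519441}$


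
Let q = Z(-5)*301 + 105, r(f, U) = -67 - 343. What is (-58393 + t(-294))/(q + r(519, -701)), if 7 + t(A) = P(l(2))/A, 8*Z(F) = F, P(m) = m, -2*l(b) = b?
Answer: 68678396/579915 ≈ 118.43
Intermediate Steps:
l(b) = -b/2
Z(F) = F/8
r(f, U) = -410
q = -665/8 (q = ((⅛)*(-5))*301 + 105 = -5/8*301 + 105 = -1505/8 + 105 = -665/8 ≈ -83.125)
t(A) = -7 - 1/A (t(A) = -7 + (-½*2)/A = -7 - 1/A)
(-58393 + t(-294))/(q + r(519, -701)) = (-58393 + (-7 - 1/(-294)))/(-665/8 - 410) = (-58393 + (-7 - 1*(-1/294)))/(-3945/8) = (-58393 + (-7 + 1/294))*(-8/3945) = (-58393 - 2057/294)*(-8/3945) = -17169599/294*(-8/3945) = 68678396/579915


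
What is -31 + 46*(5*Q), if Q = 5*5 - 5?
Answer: 4569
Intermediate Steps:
Q = 20 (Q = 25 - 5 = 20)
-31 + 46*(5*Q) = -31 + 46*(5*20) = -31 + 46*100 = -31 + 4600 = 4569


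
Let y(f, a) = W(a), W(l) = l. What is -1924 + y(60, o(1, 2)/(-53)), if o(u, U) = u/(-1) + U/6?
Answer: -305914/159 ≈ -1924.0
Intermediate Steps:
o(u, U) = -u + U/6 (o(u, U) = u*(-1) + U*(1/6) = -u + U/6)
y(f, a) = a
-1924 + y(60, o(1, 2)/(-53)) = -1924 + (-1*1 + (1/6)*2)/(-53) = -1924 + (-1 + 1/3)*(-1/53) = -1924 - 2/3*(-1/53) = -1924 + 2/159 = -305914/159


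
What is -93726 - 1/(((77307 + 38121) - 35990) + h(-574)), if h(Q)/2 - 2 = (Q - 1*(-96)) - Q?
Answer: -7463776285/79634 ≈ -93726.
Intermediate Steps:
h(Q) = 196 (h(Q) = 4 + 2*((Q - 1*(-96)) - Q) = 4 + 2*((Q + 96) - Q) = 4 + 2*((96 + Q) - Q) = 4 + 2*96 = 4 + 192 = 196)
-93726 - 1/(((77307 + 38121) - 35990) + h(-574)) = -93726 - 1/(((77307 + 38121) - 35990) + 196) = -93726 - 1/((115428 - 35990) + 196) = -93726 - 1/(79438 + 196) = -93726 - 1/79634 = -7463776285/79634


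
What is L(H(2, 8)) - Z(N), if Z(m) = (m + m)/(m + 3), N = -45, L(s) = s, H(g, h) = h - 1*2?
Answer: 27/7 ≈ 3.8571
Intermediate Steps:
H(g, h) = -2 + h (H(g, h) = h - 2 = -2 + h)
Z(m) = 2*m/(3 + m) (Z(m) = (2*m)/(3 + m) = 2*m/(3 + m))
L(H(2, 8)) - Z(N) = (-2 + 8) - 2*(-45)/(3 - 45) = 6 - 2*(-45)/(-42) = 6 - 2*(-45)*(-1)/42 = 6 - 1*15/7 = 6 - 15/7 = 27/7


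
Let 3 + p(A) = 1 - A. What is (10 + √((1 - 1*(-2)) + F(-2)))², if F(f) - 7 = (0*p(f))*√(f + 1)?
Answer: (10 + √10)² ≈ 173.25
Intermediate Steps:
p(A) = -2 - A (p(A) = -3 + (1 - A) = -2 - A)
F(f) = 7 (F(f) = 7 + (0*(-2 - f))*√(f + 1) = 7 + 0*√(1 + f) = 7 + 0 = 7)
(10 + √((1 - 1*(-2)) + F(-2)))² = (10 + √((1 - 1*(-2)) + 7))² = (10 + √((1 + 2) + 7))² = (10 + √(3 + 7))² = (10 + √10)²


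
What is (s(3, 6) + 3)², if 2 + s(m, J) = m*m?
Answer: 100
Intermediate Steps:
s(m, J) = -2 + m² (s(m, J) = -2 + m*m = -2 + m²)
(s(3, 6) + 3)² = ((-2 + 3²) + 3)² = ((-2 + 9) + 3)² = (7 + 3)² = 10² = 100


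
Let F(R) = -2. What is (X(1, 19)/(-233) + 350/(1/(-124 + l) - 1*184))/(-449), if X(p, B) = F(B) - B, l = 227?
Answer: 8001679/1982596767 ≈ 0.0040360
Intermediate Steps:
X(p, B) = -2 - B
(X(1, 19)/(-233) + 350/(1/(-124 + l) - 1*184))/(-449) = ((-2 - 1*19)/(-233) + 350/(1/(-124 + 227) - 1*184))/(-449) = ((-2 - 19)*(-1/233) + 350/(1/103 - 184))*(-1/449) = (-21*(-1/233) + 350/(1/103 - 184))*(-1/449) = (21/233 + 350/(-18951/103))*(-1/449) = (21/233 + 350*(-103/18951))*(-1/449) = (21/233 - 36050/18951)*(-1/449) = -8001679/4415583*(-1/449) = 8001679/1982596767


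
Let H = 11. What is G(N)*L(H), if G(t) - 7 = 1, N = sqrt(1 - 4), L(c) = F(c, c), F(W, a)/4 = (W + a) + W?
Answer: 1056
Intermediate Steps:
F(W, a) = 4*a + 8*W (F(W, a) = 4*((W + a) + W) = 4*(a + 2*W) = 4*a + 8*W)
L(c) = 12*c (L(c) = 4*c + 8*c = 12*c)
N = I*sqrt(3) (N = sqrt(-3) = I*sqrt(3) ≈ 1.732*I)
G(t) = 8 (G(t) = 7 + 1 = 8)
G(N)*L(H) = 8*(12*11) = 8*132 = 1056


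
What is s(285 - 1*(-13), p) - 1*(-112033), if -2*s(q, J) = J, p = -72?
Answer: 112069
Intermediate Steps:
s(q, J) = -J/2
s(285 - 1*(-13), p) - 1*(-112033) = -1/2*(-72) - 1*(-112033) = 36 + 112033 = 112069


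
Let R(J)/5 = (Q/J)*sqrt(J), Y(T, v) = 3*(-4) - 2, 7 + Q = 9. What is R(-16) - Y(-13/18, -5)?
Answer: 14 - 5*I/2 ≈ 14.0 - 2.5*I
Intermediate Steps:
Q = 2 (Q = -7 + 9 = 2)
Y(T, v) = -14 (Y(T, v) = -12 - 2 = -14)
R(J) = 10/sqrt(J) (R(J) = 5*((2/J)*sqrt(J)) = 5*(2/sqrt(J)) = 10/sqrt(J))
R(-16) - Y(-13/18, -5) = 10/sqrt(-16) - 1*(-14) = 10*(-I/4) + 14 = -5*I/2 + 14 = 14 - 5*I/2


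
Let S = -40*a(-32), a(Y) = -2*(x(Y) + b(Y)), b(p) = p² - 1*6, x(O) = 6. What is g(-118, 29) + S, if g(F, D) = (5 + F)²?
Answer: 94689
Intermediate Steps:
b(p) = -6 + p² (b(p) = p² - 6 = -6 + p²)
a(Y) = -2*Y² (a(Y) = -2*(6 + (-6 + Y²)) = -2*Y²)
S = 81920 (S = -(-80)*(-32)² = -(-80)*1024 = -40*(-2048) = 81920)
g(-118, 29) + S = (5 - 118)² + 81920 = (-113)² + 81920 = 12769 + 81920 = 94689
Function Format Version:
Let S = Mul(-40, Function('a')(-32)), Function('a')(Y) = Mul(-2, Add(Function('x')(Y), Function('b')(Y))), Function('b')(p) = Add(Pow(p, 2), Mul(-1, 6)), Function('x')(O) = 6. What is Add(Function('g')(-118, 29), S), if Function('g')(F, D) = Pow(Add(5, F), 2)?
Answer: 94689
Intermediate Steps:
Function('b')(p) = Add(-6, Pow(p, 2)) (Function('b')(p) = Add(Pow(p, 2), -6) = Add(-6, Pow(p, 2)))
Function('a')(Y) = Mul(-2, Pow(Y, 2)) (Function('a')(Y) = Mul(-2, Add(6, Add(-6, Pow(Y, 2)))) = Mul(-2, Pow(Y, 2)))
S = 81920 (S = Mul(-40, Mul(-2, Pow(-32, 2))) = Mul(-40, Mul(-2, 1024)) = Mul(-40, -2048) = 81920)
Add(Function('g')(-118, 29), S) = Add(Pow(Add(5, -118), 2), 81920) = Add(Pow(-113, 2), 81920) = Add(12769, 81920) = 94689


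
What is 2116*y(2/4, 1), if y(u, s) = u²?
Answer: 529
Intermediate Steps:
2116*y(2/4, 1) = 2116*(2/4)² = 2116*(2*(¼))² = 2116*(½)² = 2116*(¼) = 529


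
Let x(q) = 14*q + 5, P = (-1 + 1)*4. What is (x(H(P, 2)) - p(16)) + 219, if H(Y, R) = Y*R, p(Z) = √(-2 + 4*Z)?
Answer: 224 - √62 ≈ 216.13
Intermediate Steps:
P = 0 (P = 0*4 = 0)
H(Y, R) = R*Y
x(q) = 5 + 14*q
(x(H(P, 2)) - p(16)) + 219 = ((5 + 14*(2*0)) - √(-2 + 4*16)) + 219 = ((5 + 14*0) - √(-2 + 64)) + 219 = ((5 + 0) - √62) + 219 = (5 - √62) + 219 = 224 - √62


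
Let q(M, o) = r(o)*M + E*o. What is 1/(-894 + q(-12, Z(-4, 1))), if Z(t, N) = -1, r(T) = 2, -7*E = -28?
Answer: -1/922 ≈ -0.0010846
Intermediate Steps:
E = 4 (E = -1/7*(-28) = 4)
q(M, o) = 2*M + 4*o
1/(-894 + q(-12, Z(-4, 1))) = 1/(-894 + (2*(-12) + 4*(-1))) = 1/(-894 + (-24 - 4)) = 1/(-894 - 28) = 1/(-922) = -1/922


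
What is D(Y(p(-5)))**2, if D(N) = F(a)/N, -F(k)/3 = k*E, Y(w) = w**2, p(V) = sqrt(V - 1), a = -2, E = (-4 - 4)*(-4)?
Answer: 1024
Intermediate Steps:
E = 32 (E = -8*(-4) = 32)
p(V) = sqrt(-1 + V)
F(k) = -96*k (F(k) = -3*k*32 = -96*k)
D(N) = 192/N (D(N) = (-96*(-2))/N = 192/N)
D(Y(p(-5)))**2 = (192/((sqrt(-1 - 5))**2))**2 = (192/((sqrt(-6))**2))**2 = (192/((I*sqrt(6))**2))**2 = (192/(-6))**2 = (192*(-1/6))**2 = (-32)**2 = 1024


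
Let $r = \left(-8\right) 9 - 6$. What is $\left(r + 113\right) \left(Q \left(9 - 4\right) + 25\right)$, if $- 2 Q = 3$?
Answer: $\frac{1225}{2} \approx 612.5$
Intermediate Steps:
$Q = - \frac{3}{2}$ ($Q = \left(- \frac{1}{2}\right) 3 = - \frac{3}{2} \approx -1.5$)
$r = -78$ ($r = -72 - 6 = -78$)
$\left(r + 113\right) \left(Q \left(9 - 4\right) + 25\right) = \left(-78 + 113\right) \left(- \frac{3 \left(9 - 4\right)}{2} + 25\right) = 35 \left(\left(- \frac{3}{2}\right) 5 + 25\right) = 35 \left(- \frac{15}{2} + 25\right) = 35 \cdot \frac{35}{2} = \frac{1225}{2}$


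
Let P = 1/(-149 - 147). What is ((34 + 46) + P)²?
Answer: 560695041/87616 ≈ 6399.5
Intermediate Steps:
P = -1/296 (P = 1/(-296) = -1/296 ≈ -0.0033784)
((34 + 46) + P)² = ((34 + 46) - 1/296)² = (80 - 1/296)² = (23679/296)² = 560695041/87616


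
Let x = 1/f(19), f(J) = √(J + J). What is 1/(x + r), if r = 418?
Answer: 15884/6639511 - √38/6639511 ≈ 0.0023914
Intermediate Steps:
f(J) = √2*√J (f(J) = √(2*J) = √2*√J)
x = √38/38 (x = 1/(√2*√19) = 1/(√38) = √38/38 ≈ 0.16222)
1/(x + r) = 1/(√38/38 + 418) = 1/(418 + √38/38)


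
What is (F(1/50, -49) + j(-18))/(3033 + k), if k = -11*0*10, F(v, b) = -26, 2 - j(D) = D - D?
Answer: -8/1011 ≈ -0.0079130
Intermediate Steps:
j(D) = 2 (j(D) = 2 - (D - D) = 2 - 1*0 = 2 + 0 = 2)
k = 0 (k = 0*10 = 0)
(F(1/50, -49) + j(-18))/(3033 + k) = (-26 + 2)/(3033 + 0) = -24/3033 = -24*1/3033 = -8/1011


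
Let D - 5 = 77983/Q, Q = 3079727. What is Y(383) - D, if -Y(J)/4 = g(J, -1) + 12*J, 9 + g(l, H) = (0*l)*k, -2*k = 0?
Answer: -56522307614/3079727 ≈ -18353.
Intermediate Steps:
k = 0 (k = -1/2*0 = 0)
D = 15476618/3079727 (D = 5 + 77983/3079727 = 15476618/3079727 ≈ 5.0253)
g(l, H) = -9 (g(l, H) = -9 + (0*l)*0 = -9 + 0*0 = -9 + 0 = -9)
Y(J) = 36 - 48*J (Y(J) = -4*(-9 + 12*J) = 36 - 48*J)
Y(383) - D = (36 - 48*383) - 1*15476618/3079727 = (36 - 18384) - 15476618/3079727 = -18348 - 15476618/3079727 = -56522307614/3079727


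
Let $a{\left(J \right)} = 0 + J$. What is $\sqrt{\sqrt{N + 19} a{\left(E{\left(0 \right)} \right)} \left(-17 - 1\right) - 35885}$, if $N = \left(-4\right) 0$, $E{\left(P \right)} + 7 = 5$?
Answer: $\sqrt{-35885 + 36 \sqrt{19}} \approx 189.02 i$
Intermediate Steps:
$E{\left(P \right)} = -2$ ($E{\left(P \right)} = -7 + 5 = -2$)
$a{\left(J \right)} = J$
$N = 0$
$\sqrt{\sqrt{N + 19} a{\left(E{\left(0 \right)} \right)} \left(-17 - 1\right) - 35885} = \sqrt{\sqrt{0 + 19} \left(-2\right) \left(-17 - 1\right) - 35885} = \sqrt{\sqrt{19} \left(-2\right) \left(-17 - 1\right) - 35885} = \sqrt{- 2 \sqrt{19} \left(-18\right) - 35885} = \sqrt{36 \sqrt{19} - 35885} = \sqrt{-35885 + 36 \sqrt{19}}$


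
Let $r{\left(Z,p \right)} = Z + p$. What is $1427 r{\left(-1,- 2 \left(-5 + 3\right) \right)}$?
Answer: $4281$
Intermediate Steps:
$1427 r{\left(-1,- 2 \left(-5 + 3\right) \right)} = 1427 \left(-1 - 2 \left(-5 + 3\right)\right) = 1427 \left(-1 - -4\right) = 1427 \left(-1 + 4\right) = 1427 \cdot 3 = 4281$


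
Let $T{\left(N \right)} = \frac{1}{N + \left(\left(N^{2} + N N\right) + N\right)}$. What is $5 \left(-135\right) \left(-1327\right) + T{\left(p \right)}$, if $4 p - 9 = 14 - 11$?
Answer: $\frac{21497401}{24} \approx 8.9573 \cdot 10^{5}$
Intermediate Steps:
$p = 3$ ($p = \frac{9}{4} + \frac{14 - 11}{4} = \frac{9}{4} + \frac{1}{4} \cdot 3 = \frac{9}{4} + \frac{3}{4} = 3$)
$T{\left(N \right)} = \frac{1}{2 N + 2 N^{2}}$ ($T{\left(N \right)} = \frac{1}{N + \left(\left(N^{2} + N^{2}\right) + N\right)} = \frac{1}{N + \left(2 N^{2} + N\right)} = \frac{1}{N + \left(N + 2 N^{2}\right)} = \frac{1}{2 N + 2 N^{2}}$)
$5 \left(-135\right) \left(-1327\right) + T{\left(p \right)} = 5 \left(-135\right) \left(-1327\right) + \frac{1}{2 \cdot 3 \left(1 + 3\right)} = \left(-675\right) \left(-1327\right) + \frac{1}{2} \cdot \frac{1}{3} \cdot \frac{1}{4} = 895725 + \frac{1}{2} \cdot \frac{1}{3} \cdot \frac{1}{4} = 895725 + \frac{1}{24} = \frac{21497401}{24}$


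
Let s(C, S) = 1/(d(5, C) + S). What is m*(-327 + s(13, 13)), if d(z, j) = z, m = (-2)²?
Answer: -11770/9 ≈ -1307.8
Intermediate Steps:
m = 4
s(C, S) = 1/(5 + S)
m*(-327 + s(13, 13)) = 4*(-327 + 1/(5 + 13)) = 4*(-327 + 1/18) = 4*(-5885/18) = -11770/9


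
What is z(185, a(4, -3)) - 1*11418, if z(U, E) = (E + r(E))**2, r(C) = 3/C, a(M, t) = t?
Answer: -11402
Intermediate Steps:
z(U, E) = (E + 3/E)**2
z(185, a(4, -3)) - 1*11418 = (3 + (-3)**2)**2/(-3)**2 - 1*11418 = (3 + 9)**2/9 - 11418 = (1/9)*12**2 - 11418 = (1/9)*144 - 11418 = 16 - 11418 = -11402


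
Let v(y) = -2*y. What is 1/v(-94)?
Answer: 1/188 ≈ 0.0053191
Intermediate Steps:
1/v(-94) = 1/(-2*(-94)) = 1/188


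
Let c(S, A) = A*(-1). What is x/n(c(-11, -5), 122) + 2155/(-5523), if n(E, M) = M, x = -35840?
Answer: -99103615/336903 ≈ -294.16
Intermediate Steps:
c(S, A) = -A
x/n(c(-11, -5), 122) + 2155/(-5523) = -35840/122 + 2155/(-5523) = -35840*1/122 + 2155*(-1/5523) = -17920/61 - 2155/5523 = -99103615/336903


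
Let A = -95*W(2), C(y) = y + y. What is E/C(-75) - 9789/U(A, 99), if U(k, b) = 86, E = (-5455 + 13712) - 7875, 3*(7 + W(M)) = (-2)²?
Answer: -750601/6450 ≈ -116.37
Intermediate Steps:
W(M) = -17/3 (W(M) = -7 + (⅓)*(-2)² = -7 + (⅓)*4 = -7 + 4/3 = -17/3)
C(y) = 2*y
A = 1615/3 (A = -95*(-17/3) = 1615/3 ≈ 538.33)
E = 382 (E = 8257 - 7875 = 382)
E/C(-75) - 9789/U(A, 99) = 382/((2*(-75))) - 9789/86 = 382/(-150) - 9789*1/86 = 382*(-1/150) - 9789/86 = -191/75 - 9789/86 = -750601/6450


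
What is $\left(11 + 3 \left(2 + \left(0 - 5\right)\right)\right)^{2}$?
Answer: $4$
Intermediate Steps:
$\left(11 + 3 \left(2 + \left(0 - 5\right)\right)\right)^{2} = \left(11 + 3 \left(2 - 5\right)\right)^{2} = \left(11 + 3 \left(-3\right)\right)^{2} = \left(11 - 9\right)^{2} = 2^{2} = 4$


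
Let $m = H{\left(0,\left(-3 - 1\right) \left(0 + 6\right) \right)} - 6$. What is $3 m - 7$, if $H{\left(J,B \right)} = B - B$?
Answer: $-25$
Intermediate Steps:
$H{\left(J,B \right)} = 0$
$m = -6$ ($m = 0 - 6 = -6$)
$3 m - 7 = 3 \left(-6\right) - 7 = -18 - 7 = -25$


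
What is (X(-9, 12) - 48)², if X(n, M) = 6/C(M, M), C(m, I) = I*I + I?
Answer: 1555009/676 ≈ 2300.3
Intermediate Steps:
C(m, I) = I + I² (C(m, I) = I² + I = I + I²)
X(n, M) = 6/(M*(1 + M)) (X(n, M) = 6/((M*(1 + M))) = 6*(1/(M*(1 + M))) = 6/(M*(1 + M)))
(X(-9, 12) - 48)² = (6/(12*(1 + 12)) - 48)² = (6*(1/12)/13 - 48)² = (6*(1/12)*(1/13) - 48)² = (1/26 - 48)² = (-1247/26)² = 1555009/676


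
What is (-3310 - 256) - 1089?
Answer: -4655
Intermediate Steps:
(-3310 - 256) - 1089 = -3566 - 1089 = -4655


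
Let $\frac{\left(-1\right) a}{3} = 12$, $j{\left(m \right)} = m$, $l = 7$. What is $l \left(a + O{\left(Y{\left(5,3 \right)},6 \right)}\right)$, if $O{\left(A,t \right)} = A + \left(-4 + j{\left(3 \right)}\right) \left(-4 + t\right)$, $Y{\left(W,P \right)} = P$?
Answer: $-245$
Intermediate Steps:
$a = -36$ ($a = \left(-3\right) 12 = -36$)
$O{\left(A,t \right)} = 4 + A - t$ ($O{\left(A,t \right)} = A + \left(-4 + 3\right) \left(-4 + t\right) = A - \left(-4 + t\right) = 4 + A - t$)
$l \left(a + O{\left(Y{\left(5,3 \right)},6 \right)}\right) = 7 \left(-36 + \left(4 + 3 - 6\right)\right) = 7 \left(-36 + 1\right) = 7 \left(-35\right) = -245$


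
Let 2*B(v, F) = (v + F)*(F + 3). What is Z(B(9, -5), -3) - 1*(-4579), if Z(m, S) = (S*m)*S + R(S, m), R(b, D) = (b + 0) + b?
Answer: 4537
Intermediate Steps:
B(v, F) = (3 + F)*(F + v)/2 (B(v, F) = ((v + F)*(F + 3))/2 = ((F + v)*(3 + F))/2 = ((3 + F)*(F + v))/2 = (3 + F)*(F + v)/2)
R(b, D) = 2*b (R(b, D) = b + b = 2*b)
Z(m, S) = 2*S + m*S² (Z(m, S) = (S*m)*S + 2*S = m*S² + 2*S = 2*S + m*S²)
Z(B(9, -5), -3) - 1*(-4579) = -3*(2 - 3*((½)*(-5)² + (3/2)*(-5) + (3/2)*9 + (½)*(-5)*9)) - 1*(-4579) = -3*(2 - 3*((½)*25 - 15/2 + 27/2 - 45/2)) + 4579 = -3*(2 - 3*(25/2 - 15/2 + 27/2 - 45/2)) + 4579 = -3*(2 - 3*(-4)) + 4579 = -3*(2 + 12) + 4579 = -3*14 + 4579 = -42 + 4579 = 4537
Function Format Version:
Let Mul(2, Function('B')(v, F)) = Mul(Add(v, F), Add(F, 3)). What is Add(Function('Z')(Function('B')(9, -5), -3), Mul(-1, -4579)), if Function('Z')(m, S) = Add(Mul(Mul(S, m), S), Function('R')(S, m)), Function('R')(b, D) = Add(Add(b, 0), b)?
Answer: 4537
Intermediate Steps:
Function('B')(v, F) = Mul(Rational(1, 2), Add(3, F), Add(F, v)) (Function('B')(v, F) = Mul(Rational(1, 2), Mul(Add(v, F), Add(F, 3))) = Mul(Rational(1, 2), Mul(Add(F, v), Add(3, F))) = Mul(Rational(1, 2), Mul(Add(3, F), Add(F, v))) = Mul(Rational(1, 2), Add(3, F), Add(F, v)))
Function('R')(b, D) = Mul(2, b) (Function('R')(b, D) = Add(b, b) = Mul(2, b))
Function('Z')(m, S) = Add(Mul(2, S), Mul(m, Pow(S, 2))) (Function('Z')(m, S) = Add(Mul(Mul(S, m), S), Mul(2, S)) = Add(Mul(m, Pow(S, 2)), Mul(2, S)) = Add(Mul(2, S), Mul(m, Pow(S, 2))))
Add(Function('Z')(Function('B')(9, -5), -3), Mul(-1, -4579)) = Add(Mul(-3, Add(2, Mul(-3, Add(Mul(Rational(1, 2), Pow(-5, 2)), Mul(Rational(3, 2), -5), Mul(Rational(3, 2), 9), Mul(Rational(1, 2), -5, 9))))), Mul(-1, -4579)) = Add(Mul(-3, Add(2, Mul(-3, Add(Mul(Rational(1, 2), 25), Rational(-15, 2), Rational(27, 2), Rational(-45, 2))))), 4579) = Add(Mul(-3, Add(2, Mul(-3, Add(Rational(25, 2), Rational(-15, 2), Rational(27, 2), Rational(-45, 2))))), 4579) = Add(Mul(-3, Add(2, Mul(-3, -4))), 4579) = Add(Mul(-3, Add(2, 12)), 4579) = Add(Mul(-3, 14), 4579) = Add(-42, 4579) = 4537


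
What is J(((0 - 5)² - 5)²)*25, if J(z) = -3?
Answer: -75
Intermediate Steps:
J(((0 - 5)² - 5)²)*25 = -3*25 = -75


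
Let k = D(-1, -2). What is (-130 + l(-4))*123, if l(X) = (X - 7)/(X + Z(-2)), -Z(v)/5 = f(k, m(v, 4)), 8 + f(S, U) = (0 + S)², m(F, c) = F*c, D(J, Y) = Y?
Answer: -257193/16 ≈ -16075.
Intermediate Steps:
k = -2
f(S, U) = -8 + S² (f(S, U) = -8 + (0 + S)² = -8 + S²)
Z(v) = 20 (Z(v) = -5*(-8 + (-2)²) = -5*(-8 + 4) = -5*(-4) = 20)
l(X) = (-7 + X)/(20 + X) (l(X) = (X - 7)/(X + 20) = (-7 + X)/(20 + X))
(-130 + l(-4))*123 = (-130 + (-7 - 4)/(20 - 4))*123 = (-130 - 11/16)*123 = -2091/16*123 = -257193/16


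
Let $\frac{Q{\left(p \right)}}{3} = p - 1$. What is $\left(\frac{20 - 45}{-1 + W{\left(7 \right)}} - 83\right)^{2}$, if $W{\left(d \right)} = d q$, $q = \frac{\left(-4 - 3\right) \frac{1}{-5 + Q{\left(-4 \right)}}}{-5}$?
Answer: $\frac{97357689}{22201} \approx 4385.3$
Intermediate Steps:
$Q{\left(p \right)} = -3 + 3 p$ ($Q{\left(p \right)} = 3 \left(p - 1\right) = 3 \left(-1 + p\right) = -3 + 3 p$)
$q = - \frac{7}{100}$ ($q = \frac{\left(-4 - 3\right) \frac{1}{-5 + \left(-3 + 3 \left(-4\right)\right)}}{-5} = - \frac{7}{-5 - 15} \left(- \frac{1}{5}\right) = - \frac{7}{-20} \left(- \frac{1}{5}\right) = \left(-7\right) \left(- \frac{1}{20}\right) \left(- \frac{1}{5}\right) = \frac{7}{20} \left(- \frac{1}{5}\right) = - \frac{7}{100} \approx -0.07$)
$W{\left(d \right)} = - \frac{7 d}{100}$ ($W{\left(d \right)} = d \left(- \frac{7}{100}\right) = - \frac{7 d}{100}$)
$\left(\frac{20 - 45}{-1 + W{\left(7 \right)}} - 83\right)^{2} = \left(\frac{20 - 45}{-1 - \frac{49}{100}} - 83\right)^{2} = \left(- \frac{25}{-1 - \frac{49}{100}} - 83\right)^{2} = \left(- \frac{25}{- \frac{149}{100}} - 83\right)^{2} = \left(\left(-25\right) \left(- \frac{100}{149}\right) - 83\right)^{2} = \left(\frac{2500}{149} - 83\right)^{2} = \left(- \frac{9867}{149}\right)^{2} = \frac{97357689}{22201}$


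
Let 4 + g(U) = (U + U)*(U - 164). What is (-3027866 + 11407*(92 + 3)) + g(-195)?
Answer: -1804195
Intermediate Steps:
g(U) = -4 + 2*U*(-164 + U) (g(U) = -4 + (U + U)*(U - 164) = -4 + (2*U)*(-164 + U) = -4 + 2*U*(-164 + U))
(-3027866 + 11407*(92 + 3)) + g(-195) = (-3027866 + 11407*(92 + 3)) + (-4 - 328*(-195) + 2*(-195)²) = (-3027866 + 11407*95) + (-4 + 63960 + 2*38025) = (-3027866 + 1083665) + (-4 + 63960 + 76050) = -1944201 + 140006 = -1804195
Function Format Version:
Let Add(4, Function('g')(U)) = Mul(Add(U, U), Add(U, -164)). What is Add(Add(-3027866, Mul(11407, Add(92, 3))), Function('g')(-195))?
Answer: -1804195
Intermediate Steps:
Function('g')(U) = Add(-4, Mul(2, U, Add(-164, U))) (Function('g')(U) = Add(-4, Mul(Add(U, U), Add(U, -164))) = Add(-4, Mul(Mul(2, U), Add(-164, U))) = Add(-4, Mul(2, U, Add(-164, U))))
Add(Add(-3027866, Mul(11407, Add(92, 3))), Function('g')(-195)) = Add(Add(-3027866, Mul(11407, Add(92, 3))), Add(-4, Mul(-328, -195), Mul(2, Pow(-195, 2)))) = Add(Add(-3027866, Mul(11407, 95)), Add(-4, 63960, Mul(2, 38025))) = Add(Add(-3027866, 1083665), Add(-4, 63960, 76050)) = Add(-1944201, 140006) = -1804195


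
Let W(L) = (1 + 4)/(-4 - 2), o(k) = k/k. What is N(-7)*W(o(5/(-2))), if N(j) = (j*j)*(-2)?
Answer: 245/3 ≈ 81.667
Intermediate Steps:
o(k) = 1
N(j) = -2*j² (N(j) = j²*(-2) = -2*j²)
W(L) = -⅚ (W(L) = 5/(-6) = 5*(-⅙) = -⅚)
N(-7)*W(o(5/(-2))) = -2*(-7)²*(-⅚) = -2*49*(-⅚) = -98*(-⅚) = 245/3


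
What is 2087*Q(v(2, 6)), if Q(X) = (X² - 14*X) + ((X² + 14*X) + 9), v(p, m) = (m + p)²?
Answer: 17115487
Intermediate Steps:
Q(X) = 9 + 2*X² (Q(X) = (X² - 14*X) + (9 + X² + 14*X) = 9 + 2*X²)
2087*Q(v(2, 6)) = 2087*(9 + 2*((6 + 2)²)²) = 2087*(9 + 2*(8²)²) = 2087*(9 + 2*64²) = 2087*(9 + 2*4096) = 2087*(9 + 8192) = 2087*8201 = 17115487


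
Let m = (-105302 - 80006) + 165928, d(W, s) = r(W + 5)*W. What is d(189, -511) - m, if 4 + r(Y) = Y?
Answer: 55290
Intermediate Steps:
r(Y) = -4 + Y
d(W, s) = W*(1 + W) (d(W, s) = (-4 + (W + 5))*W = (-4 + (5 + W))*W = (1 + W)*W = W*(1 + W))
m = -19380 (m = -185308 + 165928 = -19380)
d(189, -511) - m = 189*(1 + 189) - 1*(-19380) = 189*190 + 19380 = 35910 + 19380 = 55290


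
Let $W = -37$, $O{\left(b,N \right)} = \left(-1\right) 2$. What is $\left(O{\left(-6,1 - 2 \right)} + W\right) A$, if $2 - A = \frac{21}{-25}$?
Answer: $- \frac{2769}{25} \approx -110.76$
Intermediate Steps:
$O{\left(b,N \right)} = -2$
$A = \frac{71}{25}$ ($A = 2 - \frac{21}{-25} = 2 - 21 \left(- \frac{1}{25}\right) = 2 - - \frac{21}{25} = 2 + \frac{21}{25} = \frac{71}{25} \approx 2.84$)
$\left(O{\left(-6,1 - 2 \right)} + W\right) A = \left(-2 - 37\right) \frac{71}{25} = \left(-39\right) \frac{71}{25} = - \frac{2769}{25}$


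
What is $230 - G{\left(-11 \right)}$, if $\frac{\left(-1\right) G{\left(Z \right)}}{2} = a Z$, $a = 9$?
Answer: $32$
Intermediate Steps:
$G{\left(Z \right)} = - 18 Z$ ($G{\left(Z \right)} = - 2 \cdot 9 Z = - 18 Z$)
$230 - G{\left(-11 \right)} = 230 - \left(-18\right) \left(-11\right) = 230 - 198 = 32$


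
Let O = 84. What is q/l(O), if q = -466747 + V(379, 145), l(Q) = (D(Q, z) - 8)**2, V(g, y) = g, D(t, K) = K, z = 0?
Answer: -7287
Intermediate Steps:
l(Q) = 64 (l(Q) = (0 - 8)**2 = (-8)**2 = 64)
q = -466368 (q = -466747 + 379 = -466368)
q/l(O) = -466368/64 = -466368*1/64 = -7287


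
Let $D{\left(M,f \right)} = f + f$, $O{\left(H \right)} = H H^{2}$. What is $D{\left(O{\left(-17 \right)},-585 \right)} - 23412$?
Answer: $-24582$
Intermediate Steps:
$O{\left(H \right)} = H^{3}$
$D{\left(M,f \right)} = 2 f$
$D{\left(O{\left(-17 \right)},-585 \right)} - 23412 = 2 \left(-585\right) - 23412 = -1170 - 23412 = -24582$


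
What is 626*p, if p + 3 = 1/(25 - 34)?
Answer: -17528/9 ≈ -1947.6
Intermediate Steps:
p = -28/9 (p = -3 + 1/(25 - 34) = -3 + 1/(-9) = -3 - 1/9 = -28/9 ≈ -3.1111)
626*p = 626*(-28/9) = -17528/9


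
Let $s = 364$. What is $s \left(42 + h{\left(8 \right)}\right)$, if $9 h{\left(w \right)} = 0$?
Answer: $15288$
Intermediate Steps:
$h{\left(w \right)} = 0$ ($h{\left(w \right)} = \frac{1}{9} \cdot 0 = 0$)
$s \left(42 + h{\left(8 \right)}\right) = 364 \left(42 + 0\right) = 364 \cdot 42 = 15288$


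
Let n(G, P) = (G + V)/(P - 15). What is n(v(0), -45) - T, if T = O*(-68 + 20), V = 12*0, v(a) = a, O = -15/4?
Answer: -180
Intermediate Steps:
O = -15/4 (O = -15*1/4 = -15/4 ≈ -3.7500)
V = 0
T = 180 (T = -15*(-68 + 20)/4 = -15/4*(-48) = 180)
n(G, P) = G/(-15 + P) (n(G, P) = (G + 0)/(P - 15) = G/(-15 + P))
n(v(0), -45) - T = 0/(-15 - 45) - 1*180 = 0/(-60) - 180 = 0*(-1/60) - 180 = 0 - 180 = -180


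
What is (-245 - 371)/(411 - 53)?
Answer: -308/179 ≈ -1.7207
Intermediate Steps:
(-245 - 371)/(411 - 53) = -616/358 = -616*1/358 = -308/179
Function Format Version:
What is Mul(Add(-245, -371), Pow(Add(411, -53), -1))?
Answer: Rational(-308, 179) ≈ -1.7207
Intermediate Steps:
Mul(Add(-245, -371), Pow(Add(411, -53), -1)) = Mul(-616, Pow(358, -1)) = Mul(-616, Rational(1, 358)) = Rational(-308, 179)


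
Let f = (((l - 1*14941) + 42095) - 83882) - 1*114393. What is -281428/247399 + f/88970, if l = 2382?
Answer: -3514974159/1158478370 ≈ -3.0341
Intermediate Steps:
f = -168739 (f = (((2382 - 1*14941) + 42095) - 83882) - 1*114393 = (((2382 - 14941) + 42095) - 83882) - 114393 = ((-12559 + 42095) - 83882) - 114393 = (29536 - 83882) - 114393 = -54346 - 114393 = -168739)
-281428/247399 + f/88970 = -281428/247399 - 168739/88970 = -281428*1/247399 - 168739*1/88970 = -14812/13021 - 168739/88970 = -3514974159/1158478370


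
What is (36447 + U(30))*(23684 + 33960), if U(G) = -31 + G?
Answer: 2100893224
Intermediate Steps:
(36447 + U(30))*(23684 + 33960) = (36447 + (-31 + 30))*(23684 + 33960) = (36447 - 1)*57644 = 36446*57644 = 2100893224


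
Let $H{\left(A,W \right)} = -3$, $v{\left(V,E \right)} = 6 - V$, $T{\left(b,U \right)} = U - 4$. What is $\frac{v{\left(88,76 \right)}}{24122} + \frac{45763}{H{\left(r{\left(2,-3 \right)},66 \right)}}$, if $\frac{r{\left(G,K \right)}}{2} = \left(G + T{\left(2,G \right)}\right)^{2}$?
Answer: $- \frac{551947666}{36183} \approx -15254.0$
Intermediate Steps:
$T{\left(b,U \right)} = -4 + U$ ($T{\left(b,U \right)} = U - 4 = -4 + U$)
$r{\left(G,K \right)} = 2 \left(-4 + 2 G\right)^{2}$ ($r{\left(G,K \right)} = 2 \left(G + \left(-4 + G\right)\right)^{2} = 2 \left(-4 + 2 G\right)^{2}$)
$\frac{v{\left(88,76 \right)}}{24122} + \frac{45763}{H{\left(r{\left(2,-3 \right)},66 \right)}} = \frac{6 - 88}{24122} + \frac{45763}{-3} = \left(6 - 88\right) \frac{1}{24122} + 45763 \left(- \frac{1}{3}\right) = \left(-82\right) \frac{1}{24122} - \frac{45763}{3} = - \frac{41}{12061} - \frac{45763}{3} = - \frac{551947666}{36183}$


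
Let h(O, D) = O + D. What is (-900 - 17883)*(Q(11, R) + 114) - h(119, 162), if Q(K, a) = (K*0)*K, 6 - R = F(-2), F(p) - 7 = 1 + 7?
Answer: -2141543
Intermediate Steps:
F(p) = 15 (F(p) = 7 + (1 + 7) = 7 + 8 = 15)
R = -9 (R = 6 - 1*15 = 6 - 15 = -9)
Q(K, a) = 0 (Q(K, a) = 0*K = 0)
h(O, D) = D + O
(-900 - 17883)*(Q(11, R) + 114) - h(119, 162) = (-900 - 17883)*(0 + 114) - (162 + 119) = -18783*114 - 1*281 = -2141262 - 281 = -2141543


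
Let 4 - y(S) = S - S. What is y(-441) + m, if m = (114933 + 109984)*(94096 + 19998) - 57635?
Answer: 25661622567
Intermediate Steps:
y(S) = 4 (y(S) = 4 - (S - S) = 4 - 1*0 = 4 + 0 = 4)
m = 25661622563 (m = 224917*114094 - 57635 = 25661680198 - 57635 = 25661622563)
y(-441) + m = 4 + 25661622563 = 25661622567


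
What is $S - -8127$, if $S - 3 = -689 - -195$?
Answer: $7636$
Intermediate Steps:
$S = -491$ ($S = 3 - 494 = -491$)
$S - -8127 = -491 - -8127 = -491 + 8127 = 7636$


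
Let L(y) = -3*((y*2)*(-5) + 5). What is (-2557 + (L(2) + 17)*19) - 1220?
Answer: -2599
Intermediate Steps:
L(y) = -15 + 30*y (L(y) = -3*((2*y)*(-5) + 5) = -3*(-10*y + 5) = -3*(5 - 10*y) = -15 + 30*y)
(-2557 + (L(2) + 17)*19) - 1220 = (-2557 + ((-15 + 30*2) + 17)*19) - 1220 = (-2557 + ((-15 + 60) + 17)*19) - 1220 = (-2557 + (45 + 17)*19) - 1220 = (-2557 + 62*19) - 1220 = (-2557 + 1178) - 1220 = -1379 - 1220 = -2599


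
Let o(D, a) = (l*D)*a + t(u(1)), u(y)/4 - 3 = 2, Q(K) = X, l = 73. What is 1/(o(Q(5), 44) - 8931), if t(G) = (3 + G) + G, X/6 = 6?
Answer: 1/106744 ≈ 9.3682e-6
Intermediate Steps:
X = 36 (X = 6*6 = 36)
Q(K) = 36
u(y) = 20 (u(y) = 12 + 4*2 = 12 + 8 = 20)
t(G) = 3 + 2*G
o(D, a) = 43 + 73*D*a (o(D, a) = (73*D)*a + (3 + 2*20) = 73*D*a + (3 + 40) = 73*D*a + 43 = 43 + 73*D*a)
1/(o(Q(5), 44) - 8931) = 1/((43 + 73*36*44) - 8931) = 1/((43 + 115632) - 8931) = 1/(115675 - 8931) = 1/106744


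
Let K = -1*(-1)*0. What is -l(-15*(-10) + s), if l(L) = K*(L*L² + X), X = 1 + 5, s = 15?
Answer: 0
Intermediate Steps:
K = 0 (K = 1*0 = 0)
X = 6
l(L) = 0 (l(L) = 0*(L*L² + 6) = 0*(L³ + 6) = 0*(6 + L³) = 0)
-l(-15*(-10) + s) = -1*0 = 0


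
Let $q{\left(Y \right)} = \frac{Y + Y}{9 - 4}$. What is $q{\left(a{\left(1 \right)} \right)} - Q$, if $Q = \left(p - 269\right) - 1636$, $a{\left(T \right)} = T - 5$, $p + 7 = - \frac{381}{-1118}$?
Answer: $\frac{10677231}{5590} \approx 1910.1$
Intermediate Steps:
$p = - \frac{7445}{1118}$ ($p = -7 - \frac{381}{-1118} = -7 - - \frac{381}{1118} = -7 + \frac{381}{1118} = - \frac{7445}{1118} \approx -6.6592$)
$a{\left(T \right)} = -5 + T$
$q{\left(Y \right)} = \frac{2 Y}{5}$
$Q = - \frac{2137235}{1118}$ ($Q = \left(- \frac{7445}{1118} - 269\right) - 1636 = - \frac{308187}{1118} - 1636 = - \frac{2137235}{1118} \approx -1911.7$)
$q{\left(a{\left(1 \right)} \right)} - Q = \frac{2 \left(-5 + 1\right)}{5} - - \frac{2137235}{1118} = \frac{2}{5} \left(-4\right) + \frac{2137235}{1118} = - \frac{8}{5} + \frac{2137235}{1118} = \frac{10677231}{5590}$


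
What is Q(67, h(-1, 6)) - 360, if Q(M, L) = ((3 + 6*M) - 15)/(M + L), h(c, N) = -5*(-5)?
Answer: -16365/46 ≈ -355.76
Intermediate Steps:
h(c, N) = 25
Q(M, L) = (-12 + 6*M)/(L + M)
Q(67, h(-1, 6)) - 360 = 6*(-2 + 67)/(25 + 67) - 360 = 6*65/92 - 360 = 6*(1/92)*65 - 360 = 195/46 - 360 = -16365/46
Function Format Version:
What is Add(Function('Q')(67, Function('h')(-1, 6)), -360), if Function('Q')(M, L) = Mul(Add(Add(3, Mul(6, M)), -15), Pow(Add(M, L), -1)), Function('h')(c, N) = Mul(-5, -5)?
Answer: Rational(-16365, 46) ≈ -355.76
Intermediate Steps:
Function('h')(c, N) = 25
Function('Q')(M, L) = Mul(Pow(Add(L, M), -1), Add(-12, Mul(6, M))) (Function('Q')(M, L) = Mul(Add(-12, Mul(6, M)), Pow(Add(L, M), -1)) = Mul(Pow(Add(L, M), -1), Add(-12, Mul(6, M))))
Add(Function('Q')(67, Function('h')(-1, 6)), -360) = Add(Mul(6, Pow(Add(25, 67), -1), Add(-2, 67)), -360) = Add(Mul(6, Pow(92, -1), 65), -360) = Add(Mul(6, Rational(1, 92), 65), -360) = Add(Rational(195, 46), -360) = Rational(-16365, 46)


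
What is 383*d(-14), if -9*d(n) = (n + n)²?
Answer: -300272/9 ≈ -33364.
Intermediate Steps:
d(n) = -4*n²/9 (d(n) = -(n + n)²/9 = -4*n²/9)
383*d(-14) = 383*(-4/9*(-14)²) = 383*(-4/9*196) = 383*(-784/9) = -300272/9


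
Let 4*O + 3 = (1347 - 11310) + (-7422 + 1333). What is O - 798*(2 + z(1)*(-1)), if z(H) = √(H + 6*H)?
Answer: -22439/4 + 798*√7 ≈ -3498.4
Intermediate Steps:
z(H) = √7*√H (z(H) = √(7*H) = √7*√H)
O = -16055/4 (O = -¾ + ((1347 - 11310) + (-7422 + 1333))/4 = -¾ + (-9963 - 6089)/4 = -¾ + (¼)*(-16052) = -¾ - 4013 = -16055/4 ≈ -4013.8)
O - 798*(2 + z(1)*(-1)) = -16055/4 - 798*(2 + (√7*√1)*(-1)) = -16055/4 - 798*(2 + (√7*1)*(-1)) = -16055/4 - 798*(2 + √7*(-1)) = -16055/4 - 798*(2 - √7) = -16055/4 + (-1596 + 798*√7) = -22439/4 + 798*√7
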